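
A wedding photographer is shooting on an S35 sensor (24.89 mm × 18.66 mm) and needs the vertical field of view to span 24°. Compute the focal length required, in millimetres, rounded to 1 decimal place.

From α = 2·arctan(h/2f) we get f = h / (2·tan(α/2)).
With h = 18.66 mm and α/2 = 12°, tan(α/2) ≈ 0.21256, so f ≈ 18.66 / 0.42511 ≈ 43.8942 mm.

43.9 mm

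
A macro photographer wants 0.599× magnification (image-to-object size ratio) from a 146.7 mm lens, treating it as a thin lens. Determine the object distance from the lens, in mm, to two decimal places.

With m = dᵢ/dₒ and 1/f = 1/dₒ + 1/dᵢ, substituting dᵢ = m·dₒ gives 1/f = (1 + 1/m)/dₒ, hence dₒ = f·(1 + 1/m).
dₒ = 146.7 × (1 + 1/0.599) = 146.7 × 2.66945 ≈ 391.608 mm.

391.61 mm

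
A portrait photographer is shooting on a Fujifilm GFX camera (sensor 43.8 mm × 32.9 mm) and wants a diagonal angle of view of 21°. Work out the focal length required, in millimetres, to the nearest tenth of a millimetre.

147.8 mm

Sensor diagonal = √(43.8² + 32.9²) = √3000.8500 ≈ 54.7800 mm.
From α = 2·arctan(d/2f) we get f = d / (2·tan(α/2)).
With d = 54.7800 mm and α/2 = 10.5°, tan(α/2) ≈ 0.18534, so f ≈ 54.7800 / 0.37068 ≈ 147.7833 mm.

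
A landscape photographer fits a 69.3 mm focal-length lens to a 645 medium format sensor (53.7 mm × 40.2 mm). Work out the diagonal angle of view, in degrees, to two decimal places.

Sensor diagonal = √(53.7² + 40.2²) = √4499.7300 ≈ 67.0800 mm.
Angle of view α = 2·arctan(d/2f) with d = 67.0800 mm and f = 69.3 mm.
d/2f = 0.48398; arctan(0.48398) ≈ 25.8262°, so α ≈ 51.6524°.

51.65°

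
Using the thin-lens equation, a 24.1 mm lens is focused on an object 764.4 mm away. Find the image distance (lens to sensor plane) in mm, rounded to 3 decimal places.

24.885 mm

1/dᵢ = 1/f − 1/dₒ = 1/24.1 − 1/764.4 = 0.0401856 mm⁻¹.
dᵢ = 1/0.0401856 ≈ 24.8846 mm.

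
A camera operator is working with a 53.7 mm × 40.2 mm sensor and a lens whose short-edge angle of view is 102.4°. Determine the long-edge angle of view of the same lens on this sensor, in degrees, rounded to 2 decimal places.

117.91°

From the short-edge AOV: f = 40.2 / (2·tan(51.2°)) = 40.2 / 2.48750 ≈ 16.1608 mm.
Long-edge AOV = 2·arctan(53.7 / (2 × 16.1608)) = 2·arctan(1.66143) ≈ 117.9132°.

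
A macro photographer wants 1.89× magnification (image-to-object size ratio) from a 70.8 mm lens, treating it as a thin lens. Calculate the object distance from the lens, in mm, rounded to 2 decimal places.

108.26 mm

With m = dᵢ/dₒ and 1/f = 1/dₒ + 1/dᵢ, substituting dᵢ = m·dₒ gives 1/f = (1 + 1/m)/dₒ, hence dₒ = f·(1 + 1/m).
dₒ = 70.8 × (1 + 1/1.89) = 70.8 × 1.52910 ≈ 108.260 mm.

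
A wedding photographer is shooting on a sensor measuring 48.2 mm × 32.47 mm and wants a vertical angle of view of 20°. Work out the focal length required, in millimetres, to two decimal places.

From α = 2·arctan(h/2f) we get f = h / (2·tan(α/2)).
With h = 32.47 mm and α/2 = 10°, tan(α/2) ≈ 0.17633, so f ≈ 32.47 / 0.35265 ≈ 92.0733 mm.

92.07 mm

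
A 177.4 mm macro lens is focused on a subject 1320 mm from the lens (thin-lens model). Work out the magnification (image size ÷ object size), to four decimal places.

Thin lens: 1/f = 1/dₒ + 1/dᵢ → 1/dᵢ = 1/177.4 − 1/1320 = 0.0048794 mm⁻¹, so dᵢ ≈ 204.9431 mm.
Magnification m = dᵢ/dₒ = 204.9431/1320 ≈ 0.15526.

0.1553×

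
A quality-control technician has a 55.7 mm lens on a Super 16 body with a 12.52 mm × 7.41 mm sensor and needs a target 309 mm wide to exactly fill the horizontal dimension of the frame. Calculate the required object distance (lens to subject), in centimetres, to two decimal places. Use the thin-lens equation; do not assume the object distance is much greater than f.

Magnification m = w/W = dᵢ/dₒ; combined with 1/f = 1/dₒ + 1/dᵢ this gives dₒ = f·(1 + W/w).
dₒ = 55.7 mm × (1 + 309/12.52) = 55.7 × 25.6805 ≈ 1430.404 mm = 143.04 cm.

143.04 cm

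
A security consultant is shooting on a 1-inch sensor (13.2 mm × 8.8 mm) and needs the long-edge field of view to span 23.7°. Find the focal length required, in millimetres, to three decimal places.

From α = 2·arctan(w/2f) we get f = w / (2·tan(α/2)).
With w = 13.2 mm and α/2 = 11.85°, tan(α/2) ≈ 0.20982, so f ≈ 13.2 / 0.41964 ≈ 31.4553 mm.

31.455 mm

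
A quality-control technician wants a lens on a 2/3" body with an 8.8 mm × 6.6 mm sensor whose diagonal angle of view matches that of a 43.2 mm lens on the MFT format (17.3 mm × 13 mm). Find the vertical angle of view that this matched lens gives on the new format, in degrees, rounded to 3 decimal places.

Sensor diagonal = √(17.3² + 13²) = √468.2900 ≈ 21.6400 mm.
Sensor diagonal = √(8.8² + 6.6²) = √121.0000 ≈ 11.0000 mm.
Equal diagonal AOV ⇒ f₂ = f₁ · 11.0000/21.6400 = 43.2 × 0.50832 ≈ 21.9593 mm.
Vertical AOV on the new format = 2·arctan(6.6 / (2 × 21.9593)) = 2·arctan(0.15028) ≈ 17.0927°.

17.093°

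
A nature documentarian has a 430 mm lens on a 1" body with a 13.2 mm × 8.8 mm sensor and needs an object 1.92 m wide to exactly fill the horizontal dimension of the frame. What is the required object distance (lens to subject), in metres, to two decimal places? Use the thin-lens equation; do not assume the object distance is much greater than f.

W: 1.92 m = 1920 mm.
Magnification m = w/W = dᵢ/dₒ; combined with 1/f = 1/dₒ + 1/dᵢ this gives dₒ = f·(1 + W/w).
dₒ = 430 mm × (1 + 1920/13.2) = 430 × 146.4545 ≈ 62975.455 mm = 62.9755 m.

62.98 m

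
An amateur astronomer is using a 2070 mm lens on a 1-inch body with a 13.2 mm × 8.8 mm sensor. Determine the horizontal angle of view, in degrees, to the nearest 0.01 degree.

Angle of view α = 2·arctan(w/2f) with w = 13.2 mm and f = 2070 mm.
w/2f = 0.00319; arctan(0.00319) ≈ 0.1827°, so α ≈ 0.3654°.

0.37°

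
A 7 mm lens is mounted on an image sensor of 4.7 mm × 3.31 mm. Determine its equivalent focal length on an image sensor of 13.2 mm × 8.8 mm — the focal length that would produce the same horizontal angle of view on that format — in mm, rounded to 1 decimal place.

Equal angle of view means equal width/f ratio, so f₂ = f₁ · (width₂/width₁) = 7 × 13.2/4.7.
f₂ = 7 × 2.80851 ≈ 19.660 mm.

19.7 mm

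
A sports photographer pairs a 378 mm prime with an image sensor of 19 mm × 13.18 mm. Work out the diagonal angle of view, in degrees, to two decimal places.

Sensor diagonal = √(19² + 13.18²) = √534.7124 ≈ 23.1238 mm.
Angle of view α = 2·arctan(d/2f) with d = 23.1238 mm and f = 378 mm.
d/2f = 0.03059; arctan(0.03059) ≈ 1.7520°, so α ≈ 3.5039°.

3.50°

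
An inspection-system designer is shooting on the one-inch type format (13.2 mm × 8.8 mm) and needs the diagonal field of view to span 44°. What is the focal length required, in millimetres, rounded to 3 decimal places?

Sensor diagonal = √(13.2² + 8.8²) = √251.6800 ≈ 15.8644 mm.
From α = 2·arctan(d/2f) we get f = d / (2·tan(α/2)).
With d = 15.8644 mm and α/2 = 22°, tan(α/2) ≈ 0.40403, so f ≈ 15.8644 / 0.80805 ≈ 19.6329 mm.

19.633 mm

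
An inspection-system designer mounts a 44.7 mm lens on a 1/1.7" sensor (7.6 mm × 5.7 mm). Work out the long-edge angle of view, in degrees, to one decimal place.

Angle of view α = 2·arctan(w/2f) with w = 7.6 mm and f = 44.7 mm.
w/2f = 0.08501; arctan(0.08501) ≈ 4.8591°, so α ≈ 9.7182°.

9.7°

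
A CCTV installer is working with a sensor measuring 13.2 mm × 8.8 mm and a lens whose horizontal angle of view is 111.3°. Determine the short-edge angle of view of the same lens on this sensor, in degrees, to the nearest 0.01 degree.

88.58°

From the horizontal AOV: f = 13.2 / (2·tan(55.65°)) = 13.2 / 2.92640 ≈ 4.5107 mm.
Short-edge AOV = 2·arctan(8.8 / (2 × 4.5107)) = 2·arctan(0.97547) ≈ 88.5770°.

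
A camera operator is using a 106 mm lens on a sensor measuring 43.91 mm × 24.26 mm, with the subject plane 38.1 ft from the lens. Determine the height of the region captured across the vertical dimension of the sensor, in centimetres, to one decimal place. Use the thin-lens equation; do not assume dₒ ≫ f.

263.4 cm

dₒ: 38.1 ft × 304.8 mm/ft = 11612.88 mm.
Similar triangles through the lens centre give W/dₒ = h/dᵢ; with 1/f = 1/dₒ + 1/dᵢ this gives W = h·(dₒ − f)/f.
W = 24.26 mm × (11612.9 − 106) / 106 = 24.26 × 108.5555 ≈ 2633.556 mm = 263.356 cm.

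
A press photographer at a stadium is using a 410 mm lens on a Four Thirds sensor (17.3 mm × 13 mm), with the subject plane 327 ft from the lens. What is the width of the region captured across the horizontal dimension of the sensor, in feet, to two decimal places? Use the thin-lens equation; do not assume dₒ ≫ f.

13.74 ft

dₒ: 327 ft × 304.8 mm/ft = 99669.60 mm.
Similar triangles through the lens centre give W/dₒ = w/dᵢ; with 1/f = 1/dₒ + 1/dᵢ this gives W = w·(dₒ − f)/f.
W = 17.3 mm × (99669.6 − 410) / 410 = 17.3 × 242.0966 ≈ 4188.271 mm = 4188.271/304.8 ft = 13.741 ft.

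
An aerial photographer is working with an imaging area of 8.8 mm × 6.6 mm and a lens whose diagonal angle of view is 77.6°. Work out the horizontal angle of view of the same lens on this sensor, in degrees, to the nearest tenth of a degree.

65.5°

Sensor diagonal = √(8.8² + 6.6²) = √121.0000 ≈ 11.0000 mm.
From the diagonal AOV: f = 11.0000 / (2·tan(38.8°)) = 11.0000 / 1.60804 ≈ 6.8406 mm.
Horizontal AOV = 2·arctan(8.8 / (2 × 6.8406)) = 2·arctan(0.64322) ≈ 65.4996°.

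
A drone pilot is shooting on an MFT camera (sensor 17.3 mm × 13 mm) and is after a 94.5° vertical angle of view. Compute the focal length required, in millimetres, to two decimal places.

From α = 2·arctan(h/2f) we get f = h / (2·tan(α/2)).
With h = 13 mm and α/2 = 47.25°, tan(α/2) ≈ 1.08179, so f ≈ 13 / 2.16359 ≈ 6.0085 mm.

6.01 mm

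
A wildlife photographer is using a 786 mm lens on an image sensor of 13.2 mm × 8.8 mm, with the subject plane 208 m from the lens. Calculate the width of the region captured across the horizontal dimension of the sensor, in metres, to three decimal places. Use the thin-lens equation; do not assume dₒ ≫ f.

3.480 m

dₒ: 208 m = 208000 mm.
Similar triangles through the lens centre give W/dₒ = w/dᵢ; with 1/f = 1/dₒ + 1/dᵢ this gives W = w·(dₒ − f)/f.
W = 13.2 mm × (208000 − 786) / 786 = 13.2 × 263.6310 ≈ 3479.930 mm = 3.47993 m.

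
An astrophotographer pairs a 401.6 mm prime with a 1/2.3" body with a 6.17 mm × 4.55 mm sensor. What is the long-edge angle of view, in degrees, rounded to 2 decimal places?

0.88°

Angle of view α = 2·arctan(w/2f) with w = 6.17 mm and f = 401.6 mm.
w/2f = 0.00768; arctan(0.00768) ≈ 0.4401°, so α ≈ 0.8802°.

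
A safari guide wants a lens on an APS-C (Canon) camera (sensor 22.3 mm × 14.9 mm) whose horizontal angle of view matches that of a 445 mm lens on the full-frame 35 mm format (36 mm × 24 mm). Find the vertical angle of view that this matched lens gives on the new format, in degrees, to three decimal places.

3.096°

Equal horizontal AOV ⇒ f₂ = f₁ · 22.3/36 = 445 × 0.61944 ≈ 275.6528 mm.
Vertical AOV on the new format = 2·arctan(14.9 / (2 × 275.6528)) = 2·arctan(0.02703) ≈ 3.0963°.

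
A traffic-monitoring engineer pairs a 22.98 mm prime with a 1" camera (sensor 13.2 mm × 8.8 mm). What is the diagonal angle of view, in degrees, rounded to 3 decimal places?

Sensor diagonal = √(13.2² + 8.8²) = √251.6800 ≈ 15.8644 mm.
Angle of view α = 2·arctan(d/2f) with d = 15.8644 mm and f = 22.98 mm.
d/2f = 0.34518; arctan(0.34518) ≈ 19.0436°, so α ≈ 38.0872°.

38.087°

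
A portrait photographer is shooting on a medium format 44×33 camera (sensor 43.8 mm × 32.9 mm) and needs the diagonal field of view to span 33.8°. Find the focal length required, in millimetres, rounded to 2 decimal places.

90.15 mm

Sensor diagonal = √(43.8² + 32.9²) = √3000.8500 ≈ 54.7800 mm.
From α = 2·arctan(d/2f) we get f = d / (2·tan(α/2)).
With d = 54.7800 mm and α/2 = 16.9°, tan(α/2) ≈ 0.30382, so f ≈ 54.7800 / 0.60765 ≈ 90.1511 mm.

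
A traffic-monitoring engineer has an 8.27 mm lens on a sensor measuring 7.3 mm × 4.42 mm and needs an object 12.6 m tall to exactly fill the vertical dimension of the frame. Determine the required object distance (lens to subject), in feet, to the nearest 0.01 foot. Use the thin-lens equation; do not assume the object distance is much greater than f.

77.37 ft

W: 12.6 m = 12600 mm.
Magnification m = h/W = dᵢ/dₒ; combined with 1/f = 1/dₒ + 1/dᵢ this gives dₒ = f·(1 + W/h).
dₒ = 8.27 mm × (1 + 12600/4.42) = 8.27 × 2851.6787 ≈ 23583.383 mm = 23583.383/304.8 ft = 77.3733 ft.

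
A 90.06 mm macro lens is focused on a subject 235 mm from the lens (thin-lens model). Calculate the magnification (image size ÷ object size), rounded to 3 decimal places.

Thin lens: 1/f = 1/dₒ + 1/dᵢ → 1/dᵢ = 1/90.06 − 1/235 = 0.0068484 mm⁻¹, so dᵢ ≈ 146.0197 mm.
Magnification m = dᵢ/dₒ = 146.0197/235 ≈ 0.62136.

0.621×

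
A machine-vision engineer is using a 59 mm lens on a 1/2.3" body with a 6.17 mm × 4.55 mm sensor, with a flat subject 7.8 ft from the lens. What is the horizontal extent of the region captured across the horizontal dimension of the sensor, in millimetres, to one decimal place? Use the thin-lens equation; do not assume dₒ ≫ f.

242.5 mm

dₒ: 7.8 ft × 304.8 mm/ft = 2377.44 mm.
Similar triangles through the lens centre give W/dₒ = w/dᵢ; with 1/f = 1/dₒ + 1/dᵢ this gives W = w·(dₒ − f)/f.
W = 6.17 mm × (2377.44 − 59) / 59 = 6.17 × 39.2956 ≈ 242.454 mm.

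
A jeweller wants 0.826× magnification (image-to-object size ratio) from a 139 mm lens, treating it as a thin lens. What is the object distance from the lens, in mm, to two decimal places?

With m = dᵢ/dₒ and 1/f = 1/dₒ + 1/dᵢ, substituting dᵢ = m·dₒ gives 1/f = (1 + 1/m)/dₒ, hence dₒ = f·(1 + 1/m).
dₒ = 139 × (1 + 1/0.826) = 139 × 2.21065 ≈ 307.281 mm.

307.28 mm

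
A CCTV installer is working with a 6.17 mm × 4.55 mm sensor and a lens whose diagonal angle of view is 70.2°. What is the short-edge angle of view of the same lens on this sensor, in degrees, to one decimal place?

Sensor diagonal = √(6.17² + 4.55²) = √58.7714 ≈ 7.6663 mm.
From the diagonal AOV: f = 7.6663 / (2·tan(35.1°)) = 7.6663 / 1.40562 ≈ 5.4540 mm.
Short-edge AOV = 2·arctan(4.55 / (2 × 5.4540)) = 2·arctan(0.41713) ≈ 45.2846°.

45.3°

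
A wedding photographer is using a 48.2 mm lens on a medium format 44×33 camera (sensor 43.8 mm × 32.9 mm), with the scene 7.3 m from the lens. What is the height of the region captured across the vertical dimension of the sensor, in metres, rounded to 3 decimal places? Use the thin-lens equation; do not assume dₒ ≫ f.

4.950 m

dₒ: 7.3 m = 7300 mm.
Similar triangles through the lens centre give W/dₒ = h/dᵢ; with 1/f = 1/dₒ + 1/dᵢ this gives W = h·(dₒ − f)/f.
W = 32.9 mm × (7300 − 48.2) / 48.2 = 32.9 × 150.4523 ≈ 4949.880 mm = 4.94988 m.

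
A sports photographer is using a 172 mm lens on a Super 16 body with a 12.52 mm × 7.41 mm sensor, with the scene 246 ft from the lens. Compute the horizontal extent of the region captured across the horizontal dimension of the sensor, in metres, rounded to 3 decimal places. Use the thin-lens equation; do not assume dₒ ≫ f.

5.445 m

dₒ: 246 ft × 304.8 mm/ft = 74980.80 mm.
Similar triangles through the lens centre give W/dₒ = w/dᵢ; with 1/f = 1/dₒ + 1/dᵢ this gives W = w·(dₒ − f)/f.
W = 12.52 mm × (74980.8 − 172) / 172 = 12.52 × 434.9349 ≈ 5445.385 mm = 5.44538 m.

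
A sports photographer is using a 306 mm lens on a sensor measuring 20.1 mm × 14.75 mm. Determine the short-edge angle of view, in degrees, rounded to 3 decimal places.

Angle of view α = 2·arctan(h/2f) with h = 14.75 mm and f = 306 mm.
h/2f = 0.02410; arctan(0.02410) ≈ 1.3806°, so α ≈ 2.7613°.

2.761°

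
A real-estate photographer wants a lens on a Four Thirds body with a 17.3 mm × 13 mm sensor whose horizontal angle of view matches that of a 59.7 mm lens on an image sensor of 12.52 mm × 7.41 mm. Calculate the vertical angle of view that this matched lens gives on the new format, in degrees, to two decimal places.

9.01°

Equal horizontal AOV ⇒ f₂ = f₁ · 17.3/12.52 = 59.7 × 1.38179 ≈ 82.4928 mm.
Vertical AOV on the new format = 2·arctan(13 / (2 × 82.4928)) = 2·arctan(0.07879) ≈ 9.0106°.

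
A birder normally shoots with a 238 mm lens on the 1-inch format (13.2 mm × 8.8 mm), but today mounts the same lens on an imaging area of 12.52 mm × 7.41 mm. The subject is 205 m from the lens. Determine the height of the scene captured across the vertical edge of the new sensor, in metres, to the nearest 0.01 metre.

6.38 m

The focal length stays 238 mm; the relevant sensor dimension is now h = 7.41 mm. Object distance dₒ = 205 m = 205000 mm.
Thin-lens field height W = h·(dₒ − f)/f = 7.41 × (205000 − 238)/238 ≈ 6375.153 mm = 6.37515 m.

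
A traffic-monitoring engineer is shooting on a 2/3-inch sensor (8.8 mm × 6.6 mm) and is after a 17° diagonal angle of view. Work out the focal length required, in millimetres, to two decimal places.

36.80 mm

Sensor diagonal = √(8.8² + 6.6²) = √121.0000 ≈ 11.0000 mm.
From α = 2·arctan(d/2f) we get f = d / (2·tan(α/2)).
With d = 11.0000 mm and α/2 = 8.5°, tan(α/2) ≈ 0.14945, so f ≈ 11.0000 / 0.29890 ≈ 36.8014 mm.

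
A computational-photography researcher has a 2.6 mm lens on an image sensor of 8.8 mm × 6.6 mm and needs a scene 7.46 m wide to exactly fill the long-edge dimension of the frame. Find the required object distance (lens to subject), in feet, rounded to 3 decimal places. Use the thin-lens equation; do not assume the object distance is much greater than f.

7.240 ft

W: 7.46 m = 7460 mm.
Magnification m = w/W = dᵢ/dₒ; combined with 1/f = 1/dₒ + 1/dᵢ this gives dₒ = f·(1 + W/w).
dₒ = 2.6 mm × (1 + 7460/8.8) = 2.6 × 848.7273 ≈ 2206.691 mm = 2206.691/304.8 ft = 7.2398 ft.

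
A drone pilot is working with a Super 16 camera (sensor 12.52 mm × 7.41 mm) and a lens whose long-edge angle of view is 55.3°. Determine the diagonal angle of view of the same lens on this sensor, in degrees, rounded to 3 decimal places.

62.665°

From the long-edge AOV: f = 12.52 / (2·tan(27.65°)) = 12.52 / 1.04780 ≈ 11.9489 mm.
Sensor diagonal = √(12.52² + 7.41²) = √211.6585 ≈ 14.5485 mm.
Diagonal AOV = 2·arctan(14.5485 / (2 × 11.9489)) = 2·arctan(0.60878) ≈ 62.6645°.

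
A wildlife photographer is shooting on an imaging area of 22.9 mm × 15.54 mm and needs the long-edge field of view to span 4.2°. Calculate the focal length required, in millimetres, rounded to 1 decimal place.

From α = 2·arctan(w/2f) we get f = w / (2·tan(α/2)).
With w = 22.9 mm and α/2 = 2.1°, tan(α/2) ≈ 0.03667, so f ≈ 22.9 / 0.07334 ≈ 312.2585 mm.

312.3 mm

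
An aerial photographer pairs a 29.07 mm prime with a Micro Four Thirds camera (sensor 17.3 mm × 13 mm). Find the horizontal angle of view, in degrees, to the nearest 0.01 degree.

Angle of view α = 2·arctan(w/2f) with w = 17.3 mm and f = 29.07 mm.
w/2f = 0.29756; arctan(0.29756) ≈ 16.5708°, so α ≈ 33.1415°.

33.14°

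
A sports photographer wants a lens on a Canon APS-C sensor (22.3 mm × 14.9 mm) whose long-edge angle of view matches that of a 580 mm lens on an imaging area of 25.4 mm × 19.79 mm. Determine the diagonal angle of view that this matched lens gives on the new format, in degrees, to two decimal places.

Equal long-edge AOV ⇒ f₂ = f₁ · 22.3/25.4 = 580 × 0.87795 ≈ 509.2126 mm.
Sensor diagonal = √(22.3² + 14.9²) = √719.3000 ≈ 26.8198 mm.
Diagonal AOV on the new format = 2·arctan(26.8198 / (2 × 509.2126)) = 2·arctan(0.02633) ≈ 3.0170°.

3.02°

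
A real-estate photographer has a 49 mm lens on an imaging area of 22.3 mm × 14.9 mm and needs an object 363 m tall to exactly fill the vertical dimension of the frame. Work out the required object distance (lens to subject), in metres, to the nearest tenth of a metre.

1193.8 m

W: 363 m = 363000 mm.
Magnification m = h/W = dᵢ/dₒ; combined with 1/f = 1/dₒ + 1/dᵢ this gives dₒ = f·(1 + W/h).
dₒ = 49 mm × (1 + 363000/14.9) = 49 × 24363.4161 ≈ 1193807.389 mm = 1193.81 m.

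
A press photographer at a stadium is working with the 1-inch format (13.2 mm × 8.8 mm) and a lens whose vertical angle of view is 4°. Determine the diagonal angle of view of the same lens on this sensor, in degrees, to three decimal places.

7.205°

From the vertical AOV: f = 8.8 / (2·tan(2°)) = 8.8 / 0.06984 ≈ 125.9995 mm.
Sensor diagonal = √(13.2² + 8.8²) = √251.6800 ≈ 15.8644 mm.
Diagonal AOV = 2·arctan(15.8644 / (2 × 125.9995)) = 2·arctan(0.06295) ≈ 7.2045°.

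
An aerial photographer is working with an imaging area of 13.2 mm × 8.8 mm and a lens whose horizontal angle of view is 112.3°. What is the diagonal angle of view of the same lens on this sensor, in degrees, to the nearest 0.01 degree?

121.67°

From the horizontal AOV: f = 13.2 / (2·tan(56.15°)) = 13.2 / 2.98193 ≈ 4.4267 mm.
Sensor diagonal = √(13.2² + 8.8²) = √251.6800 ≈ 15.8644 mm.
Diagonal AOV = 2·arctan(15.8644 / (2 × 4.4267)) = 2·arctan(1.79192) ≈ 121.6716°.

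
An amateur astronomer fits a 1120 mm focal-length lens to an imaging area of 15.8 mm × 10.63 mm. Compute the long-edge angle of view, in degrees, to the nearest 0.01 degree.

0.81°

Angle of view α = 2·arctan(w/2f) with w = 15.8 mm and f = 1120 mm.
w/2f = 0.00705; arctan(0.00705) ≈ 0.4041°, so α ≈ 0.8083°.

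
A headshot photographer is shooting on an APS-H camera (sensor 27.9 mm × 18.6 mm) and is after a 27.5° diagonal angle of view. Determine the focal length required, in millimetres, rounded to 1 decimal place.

Sensor diagonal = √(27.9² + 18.6²) = √1124.3700 ≈ 33.5316 mm.
From α = 2·arctan(d/2f) we get f = d / (2·tan(α/2)).
With d = 33.5316 mm and α/2 = 13.75°, tan(α/2) ≈ 0.24470, so f ≈ 33.5316 / 0.48940 ≈ 68.5162 mm.

68.5 mm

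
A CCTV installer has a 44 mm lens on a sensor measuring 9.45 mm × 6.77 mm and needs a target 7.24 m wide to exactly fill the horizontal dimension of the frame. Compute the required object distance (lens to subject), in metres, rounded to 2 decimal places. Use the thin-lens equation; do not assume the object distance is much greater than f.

33.75 m

W: 7.24 m = 7240 mm.
Magnification m = w/W = dᵢ/dₒ; combined with 1/f = 1/dₒ + 1/dᵢ this gives dₒ = f·(1 + W/w).
dₒ = 44 mm × (1 + 7240/9.45) = 44 × 767.1376 ≈ 33754.053 mm = 33.7541 m.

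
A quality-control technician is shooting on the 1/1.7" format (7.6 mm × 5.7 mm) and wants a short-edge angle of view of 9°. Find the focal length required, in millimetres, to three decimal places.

From α = 2·arctan(h/2f) we get f = h / (2·tan(α/2)).
With h = 5.7 mm and α/2 = 4.5°, tan(α/2) ≈ 0.07870, so f ≈ 5.7 / 0.15740 ≈ 36.2127 mm.

36.213 mm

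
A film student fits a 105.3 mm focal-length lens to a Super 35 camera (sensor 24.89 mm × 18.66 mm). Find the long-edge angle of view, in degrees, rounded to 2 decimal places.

13.48°

Angle of view α = 2·arctan(w/2f) with w = 24.89 mm and f = 105.3 mm.
w/2f = 0.11819; arctan(0.11819) ≈ 6.7403°, so α ≈ 13.4806°.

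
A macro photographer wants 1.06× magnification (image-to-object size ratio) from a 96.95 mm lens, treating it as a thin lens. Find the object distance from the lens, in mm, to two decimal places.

With m = dᵢ/dₒ and 1/f = 1/dₒ + 1/dᵢ, substituting dᵢ = m·dₒ gives 1/f = (1 + 1/m)/dₒ, hence dₒ = f·(1 + 1/m).
dₒ = 96.95 × (1 + 1/1.06) = 96.95 × 1.94340 ≈ 188.412 mm.

188.41 mm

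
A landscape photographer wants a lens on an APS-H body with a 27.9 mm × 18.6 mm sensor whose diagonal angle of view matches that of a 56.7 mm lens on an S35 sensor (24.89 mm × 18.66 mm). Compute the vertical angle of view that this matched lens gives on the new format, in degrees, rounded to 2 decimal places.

Sensor diagonal = √(24.89² + 18.66²) = √967.7077 ≈ 31.1080 mm.
Sensor diagonal = √(27.9² + 18.6²) = √1124.3700 ≈ 33.5316 mm.
Equal diagonal AOV ⇒ f₂ = f₁ · 33.5316/31.1080 = 56.7 × 1.07791 ≈ 61.1175 mm.
Vertical AOV on the new format = 2·arctan(18.6 / (2 × 61.1175)) = 2·arctan(0.15217) ≈ 17.3042°.

17.30°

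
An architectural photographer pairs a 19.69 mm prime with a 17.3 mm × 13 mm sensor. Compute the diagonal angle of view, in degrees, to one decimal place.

Sensor diagonal = √(17.3² + 13²) = √468.2900 ≈ 21.6400 mm.
Angle of view α = 2·arctan(d/2f) with d = 21.6400 mm and f = 19.69 mm.
d/2f = 0.54952; arctan(0.54952) ≈ 28.7896°, so α ≈ 57.5792°.

57.6°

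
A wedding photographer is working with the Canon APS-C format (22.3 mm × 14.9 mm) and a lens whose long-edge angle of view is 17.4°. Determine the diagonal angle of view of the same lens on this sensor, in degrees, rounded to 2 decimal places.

From the long-edge AOV: f = 22.3 / (2·tan(8.7°)) = 22.3 / 0.30604 ≈ 72.8656 mm.
Sensor diagonal = √(22.3² + 14.9²) = √719.3000 ≈ 26.8198 mm.
Diagonal AOV = 2·arctan(26.8198 / (2 × 72.8656)) = 2·arctan(0.18404) ≈ 20.8556°.

20.86°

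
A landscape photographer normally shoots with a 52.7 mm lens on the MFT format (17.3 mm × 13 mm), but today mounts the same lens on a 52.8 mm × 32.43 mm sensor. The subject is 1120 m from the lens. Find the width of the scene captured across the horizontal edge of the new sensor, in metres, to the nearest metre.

1122 m

The focal length stays 52.7 mm; the relevant sensor dimension is now w = 52.8 mm. Object distance dₒ = 1120 m = 1.12e+06 mm.
Thin-lens field width W = w·(dₒ − f)/f = 52.8 × (1.12e+06 − 52.7)/52.7 ≈ 1122072.437 mm = 1122.07 m.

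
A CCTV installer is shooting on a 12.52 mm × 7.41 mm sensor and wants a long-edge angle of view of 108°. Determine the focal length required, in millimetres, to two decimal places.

From α = 2·arctan(w/2f) we get f = w / (2·tan(α/2)).
With w = 12.52 mm and α/2 = 54°, tan(α/2) ≈ 1.37638, so f ≈ 12.52 / 2.75276 ≈ 4.5482 mm.

4.55 mm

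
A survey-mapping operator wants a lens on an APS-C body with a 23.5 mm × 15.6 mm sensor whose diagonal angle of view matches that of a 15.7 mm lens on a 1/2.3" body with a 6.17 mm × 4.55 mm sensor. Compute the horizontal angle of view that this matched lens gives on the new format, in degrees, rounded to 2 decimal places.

Sensor diagonal = √(6.17² + 4.55²) = √58.7714 ≈ 7.6663 mm.
Sensor diagonal = √(23.5² + 15.6²) = √795.6100 ≈ 28.2066 mm.
Equal diagonal AOV ⇒ f₂ = f₁ · 28.2066/7.6663 = 15.7 × 3.67932 ≈ 57.7653 mm.
Horizontal AOV on the new format = 2·arctan(23.5 / (2 × 57.7653)) = 2·arctan(0.20341) ≈ 22.9953°.

23.00°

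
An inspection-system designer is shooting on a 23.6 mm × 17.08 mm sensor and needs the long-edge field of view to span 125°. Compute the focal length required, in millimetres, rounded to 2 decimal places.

6.14 mm

From α = 2·arctan(w/2f) we get f = w / (2·tan(α/2)).
With w = 23.6 mm and α/2 = 62.5°, tan(α/2) ≈ 1.92098, so f ≈ 23.6 / 3.84196 ≈ 6.1427 mm.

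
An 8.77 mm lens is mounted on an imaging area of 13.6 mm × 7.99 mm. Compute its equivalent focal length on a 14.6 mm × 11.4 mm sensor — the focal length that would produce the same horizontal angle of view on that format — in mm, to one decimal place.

9.4 mm

Equal angle of view means equal width/f ratio, so f₂ = f₁ · (width₂/width₁) = 8.77 × 14.6/13.6.
f₂ = 8.77 × 1.07353 ≈ 9.415 mm.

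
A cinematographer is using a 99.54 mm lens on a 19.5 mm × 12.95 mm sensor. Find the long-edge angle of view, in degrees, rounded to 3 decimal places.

11.189°

Angle of view α = 2·arctan(w/2f) with w = 19.5 mm and f = 99.54 mm.
w/2f = 0.09795; arctan(0.09795) ≈ 5.5943°, so α ≈ 11.1886°.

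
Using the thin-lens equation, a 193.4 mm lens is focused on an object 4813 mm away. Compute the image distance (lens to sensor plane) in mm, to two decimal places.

1/dᵢ = 1/f − 1/dₒ = 1/193.4 − 1/4813 = 0.0049629 mm⁻¹.
dᵢ = 1/0.0049629 ≈ 201.4967 mm.

201.50 mm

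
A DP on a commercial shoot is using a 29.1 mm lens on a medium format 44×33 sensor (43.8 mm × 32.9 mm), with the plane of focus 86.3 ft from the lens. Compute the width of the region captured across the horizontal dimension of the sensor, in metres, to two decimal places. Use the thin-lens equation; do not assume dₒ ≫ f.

39.55 m

dₒ: 86.3 ft × 304.8 mm/ft = 26304.24 mm.
Similar triangles through the lens centre give W/dₒ = w/dᵢ; with 1/f = 1/dₒ + 1/dᵢ this gives W = w·(dₒ − f)/f.
W = 43.8 mm × (26304.2 − 29.1) / 29.1 = 43.8 × 902.9257 ≈ 39548.148 mm = 39.5481 m.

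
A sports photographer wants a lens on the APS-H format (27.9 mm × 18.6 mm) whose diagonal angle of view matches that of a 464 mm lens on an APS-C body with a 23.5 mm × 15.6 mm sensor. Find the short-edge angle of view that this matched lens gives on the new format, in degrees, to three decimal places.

Sensor diagonal = √(23.5² + 15.6²) = √795.6100 ≈ 28.2066 mm.
Sensor diagonal = √(27.9² + 18.6²) = √1124.3700 ≈ 33.5316 mm.
Equal diagonal AOV ⇒ f₂ = f₁ · 33.5316/28.2066 = 464 × 1.18879 ≈ 551.5978 mm.
Short-edge AOV on the new format = 2·arctan(18.6 / (2 × 551.5978)) = 2·arctan(0.01686) ≈ 1.9318°.

1.932°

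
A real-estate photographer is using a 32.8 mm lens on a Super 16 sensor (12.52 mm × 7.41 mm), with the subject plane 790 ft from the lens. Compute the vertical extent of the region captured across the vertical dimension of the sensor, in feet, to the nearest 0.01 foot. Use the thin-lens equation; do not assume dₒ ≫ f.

dₒ: 790 ft × 304.8 mm/ft = 240791.99 mm.
Similar triangles through the lens centre give W/dₒ = h/dᵢ; with 1/f = 1/dₒ + 1/dᵢ this gives W = h·(dₒ − f)/f.
W = 7.41 mm × (240792 − 32.8) / 32.8 = 7.41 × 7340.2193 ≈ 54391.025 mm = 54391.025/304.8 ft = 178.448 ft.

178.45 ft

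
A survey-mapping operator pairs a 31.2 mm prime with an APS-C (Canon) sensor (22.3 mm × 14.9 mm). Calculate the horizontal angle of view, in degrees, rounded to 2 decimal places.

Angle of view α = 2·arctan(w/2f) with w = 22.3 mm and f = 31.2 mm.
w/2f = 0.35737; arctan(0.35737) ≈ 19.6655°, so α ≈ 39.3309°.

39.33°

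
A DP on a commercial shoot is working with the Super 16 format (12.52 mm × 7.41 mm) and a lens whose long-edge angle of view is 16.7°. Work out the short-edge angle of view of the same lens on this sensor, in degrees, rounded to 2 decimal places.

From the long-edge AOV: f = 12.52 / (2·tan(8.35°)) = 12.52 / 0.29355 ≈ 42.6501 mm.
Short-edge AOV = 2·arctan(7.41 / (2 × 42.6501)) = 2·arctan(0.08687) ≈ 9.9296°.

9.93°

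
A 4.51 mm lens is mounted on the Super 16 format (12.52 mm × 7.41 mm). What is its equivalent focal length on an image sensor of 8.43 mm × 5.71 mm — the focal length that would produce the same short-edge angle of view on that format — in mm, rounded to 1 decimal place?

3.5 mm

Equal angle of view means equal height/f ratio, so f₂ = f₁ · (height₂/height₁) = 4.51 × 5.71/7.41.
f₂ = 4.51 × 0.77058 ≈ 3.475 mm.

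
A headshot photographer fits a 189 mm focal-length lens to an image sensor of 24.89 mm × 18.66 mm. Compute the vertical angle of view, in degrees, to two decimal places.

Angle of view α = 2·arctan(h/2f) with h = 18.66 mm and f = 189 mm.
h/2f = 0.04937; arctan(0.04937) ≈ 2.8261°, so α ≈ 5.6522°.

5.65°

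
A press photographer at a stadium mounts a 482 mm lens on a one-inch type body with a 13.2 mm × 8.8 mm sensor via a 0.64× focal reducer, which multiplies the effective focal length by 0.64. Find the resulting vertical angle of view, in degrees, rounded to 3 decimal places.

Effective focal length f = 482 × 0.64 = 308.48 mm.
α = 2·arctan(8.8 / (2 × 308.48)) = 2·arctan(0.01426) ≈ 1.6344°.

1.634°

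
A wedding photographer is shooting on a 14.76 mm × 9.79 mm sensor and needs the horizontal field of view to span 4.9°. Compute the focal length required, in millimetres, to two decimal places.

172.48 mm

From α = 2·arctan(w/2f) we get f = w / (2·tan(α/2)).
With w = 14.76 mm and α/2 = 2.45°, tan(α/2) ≈ 0.04279, so f ≈ 14.76 / 0.08557 ≈ 172.4837 mm.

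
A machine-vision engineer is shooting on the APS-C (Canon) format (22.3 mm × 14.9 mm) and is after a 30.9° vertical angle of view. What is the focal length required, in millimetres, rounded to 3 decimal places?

26.955 mm

From α = 2·arctan(h/2f) we get f = h / (2·tan(α/2)).
With h = 14.9 mm and α/2 = 15.45°, tan(α/2) ≈ 0.27638, so f ≈ 14.9 / 0.55277 ≈ 26.9552 mm.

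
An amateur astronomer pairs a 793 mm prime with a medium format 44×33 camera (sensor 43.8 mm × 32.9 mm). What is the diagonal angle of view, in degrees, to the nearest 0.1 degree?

Sensor diagonal = √(43.8² + 32.9²) = √3000.8500 ≈ 54.7800 mm.
Angle of view α = 2·arctan(d/2f) with d = 54.7800 mm and f = 793 mm.
d/2f = 0.03454; arctan(0.03454) ≈ 1.9782°, so α ≈ 3.9564°.

4.0°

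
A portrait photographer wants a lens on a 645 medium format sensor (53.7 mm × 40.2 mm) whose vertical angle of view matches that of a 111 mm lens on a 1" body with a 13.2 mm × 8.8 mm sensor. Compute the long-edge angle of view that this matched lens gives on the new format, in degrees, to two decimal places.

Equal vertical AOV ⇒ f₂ = f₁ · 40.2/8.8 = 111 × 4.56818 ≈ 507.0682 mm.
Long-edge AOV on the new format = 2·arctan(53.7 / (2 × 507.0682)) = 2·arctan(0.05295) ≈ 6.0621°.

6.06°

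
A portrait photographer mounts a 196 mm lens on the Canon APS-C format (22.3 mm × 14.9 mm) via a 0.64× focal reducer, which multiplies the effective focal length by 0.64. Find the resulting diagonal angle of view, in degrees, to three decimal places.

12.204°

Effective focal length f = 196 × 0.64 = 125.44 mm.
Sensor diagonal = √(22.3² + 14.9²) = √719.3000 ≈ 26.8198 mm.
α = 2·arctan(26.820 / (2 × 125.44)) = 2·arctan(0.10690) ≈ 12.2038°.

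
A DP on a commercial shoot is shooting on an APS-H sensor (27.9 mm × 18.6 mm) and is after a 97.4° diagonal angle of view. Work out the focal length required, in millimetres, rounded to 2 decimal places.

14.73 mm

Sensor diagonal = √(27.9² + 18.6²) = √1124.3700 ≈ 33.5316 mm.
From α = 2·arctan(d/2f) we get f = d / (2·tan(α/2)).
With d = 33.5316 mm and α/2 = 48.7°, tan(α/2) ≈ 1.13828, so f ≈ 33.5316 / 2.27655 ≈ 14.7291 mm.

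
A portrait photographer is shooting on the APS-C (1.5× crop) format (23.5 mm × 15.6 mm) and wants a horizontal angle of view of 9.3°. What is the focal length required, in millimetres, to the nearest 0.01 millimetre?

144.46 mm

From α = 2·arctan(w/2f) we get f = w / (2·tan(α/2)).
With w = 23.5 mm and α/2 = 4.65°, tan(α/2) ≈ 0.08134, so f ≈ 23.5 / 0.16267 ≈ 144.4617 mm.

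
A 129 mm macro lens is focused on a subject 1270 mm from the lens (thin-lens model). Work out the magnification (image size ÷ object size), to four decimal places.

0.1131×

Thin lens: 1/f = 1/dₒ + 1/dᵢ → 1/dᵢ = 1/129 − 1/1270 = 0.0069645 mm⁻¹, so dᵢ ≈ 143.5846 mm.
Magnification m = dᵢ/dₒ = 143.5846/1270 ≈ 0.11306.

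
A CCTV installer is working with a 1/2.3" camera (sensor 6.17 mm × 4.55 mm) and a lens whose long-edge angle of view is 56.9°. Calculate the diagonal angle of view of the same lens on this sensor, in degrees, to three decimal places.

From the long-edge AOV: f = 6.17 / (2·tan(28.45°)) = 6.17 / 1.08365 ≈ 5.6937 mm.
Sensor diagonal = √(6.17² + 4.55²) = √58.7714 ≈ 7.6663 mm.
Diagonal AOV = 2·arctan(7.6663 / (2 × 5.6937)) = 2·arctan(0.67322) ≈ 67.8986°.

67.899°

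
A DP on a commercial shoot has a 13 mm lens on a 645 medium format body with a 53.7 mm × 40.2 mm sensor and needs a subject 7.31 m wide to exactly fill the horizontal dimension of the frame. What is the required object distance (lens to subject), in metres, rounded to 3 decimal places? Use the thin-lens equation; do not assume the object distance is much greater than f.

W: 7.31 m = 7310 mm.
Magnification m = w/W = dᵢ/dₒ; combined with 1/f = 1/dₒ + 1/dᵢ this gives dₒ = f·(1 + W/w).
dₒ = 13 mm × (1 + 7310/53.7) = 13 × 137.1266 ≈ 1782.646 mm = 1.78265 m.

1.783 m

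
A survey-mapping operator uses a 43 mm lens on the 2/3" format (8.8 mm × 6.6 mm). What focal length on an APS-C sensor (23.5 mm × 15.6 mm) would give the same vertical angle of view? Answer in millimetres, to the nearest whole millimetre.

Equal angle of view means equal height/f ratio, so f₂ = f₁ · (height₂/height₁) = 43 × 15.6/6.6.
f₂ = 43 × 2.36364 ≈ 101.636 mm.

102 mm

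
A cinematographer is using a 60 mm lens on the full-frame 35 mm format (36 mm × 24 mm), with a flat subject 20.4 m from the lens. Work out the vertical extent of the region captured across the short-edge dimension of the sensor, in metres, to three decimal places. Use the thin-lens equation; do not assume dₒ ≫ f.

8.136 m

dₒ: 20.4 m = 20400 mm.
Similar triangles through the lens centre give W/dₒ = h/dᵢ; with 1/f = 1/dₒ + 1/dᵢ this gives W = h·(dₒ − f)/f.
W = 24 mm × (20400 − 60) / 60 = 24 × 339.0000 ≈ 8136.000 mm = 8.136 m.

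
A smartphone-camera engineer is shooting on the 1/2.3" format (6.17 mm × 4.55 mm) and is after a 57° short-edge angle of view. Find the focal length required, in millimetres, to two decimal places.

4.19 mm

From α = 2·arctan(h/2f) we get f = h / (2·tan(α/2)).
With h = 4.55 mm and α/2 = 28.5°, tan(α/2) ≈ 0.54296, so f ≈ 4.55 / 1.08591 ≈ 4.1900 mm.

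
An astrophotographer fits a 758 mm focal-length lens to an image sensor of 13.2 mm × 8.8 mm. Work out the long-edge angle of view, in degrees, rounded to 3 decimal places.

0.998°

Angle of view α = 2·arctan(w/2f) with w = 13.2 mm and f = 758 mm.
w/2f = 0.00871; arctan(0.00871) ≈ 0.4989°, so α ≈ 0.9977°.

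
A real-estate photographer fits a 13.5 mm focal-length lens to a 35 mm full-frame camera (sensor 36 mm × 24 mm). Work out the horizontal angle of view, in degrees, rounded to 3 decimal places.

Angle of view α = 2·arctan(w/2f) with w = 36 mm and f = 13.5 mm.
w/2f = 1.33333; arctan(1.33333) ≈ 53.1301°, so α ≈ 106.2602°.

106.260°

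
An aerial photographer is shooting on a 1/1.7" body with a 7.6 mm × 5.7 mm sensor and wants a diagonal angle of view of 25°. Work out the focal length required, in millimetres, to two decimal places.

Sensor diagonal = √(7.6² + 5.7²) = √90.2500 ≈ 9.5000 mm.
From α = 2·arctan(d/2f) we get f = d / (2·tan(α/2)).
With d = 9.5000 mm and α/2 = 12.5°, tan(α/2) ≈ 0.22169, so f ≈ 9.5000 / 0.44339 ≈ 21.4259 mm.

21.43 mm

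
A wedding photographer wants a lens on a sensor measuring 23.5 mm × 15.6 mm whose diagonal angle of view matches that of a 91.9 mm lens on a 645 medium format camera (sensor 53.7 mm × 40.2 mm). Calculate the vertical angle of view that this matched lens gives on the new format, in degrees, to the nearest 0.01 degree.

Sensor diagonal = √(53.7² + 40.2²) = √4499.7300 ≈ 67.0800 mm.
Sensor diagonal = √(23.5² + 15.6²) = √795.6100 ≈ 28.2066 mm.
Equal diagonal AOV ⇒ f₂ = f₁ · 28.2066/67.0800 = 91.9 × 0.42049 ≈ 38.6431 mm.
Vertical AOV on the new format = 2·arctan(15.6 / (2 × 38.6431)) = 2·arctan(0.20185) ≈ 22.8233°.

22.82°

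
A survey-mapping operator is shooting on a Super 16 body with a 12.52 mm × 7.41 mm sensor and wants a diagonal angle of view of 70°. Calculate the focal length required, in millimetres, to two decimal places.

10.39 mm

Sensor diagonal = √(12.52² + 7.41²) = √211.6585 ≈ 14.5485 mm.
From α = 2·arctan(d/2f) we get f = d / (2·tan(α/2)).
With d = 14.5485 mm and α/2 = 35°, tan(α/2) ≈ 0.70021, so f ≈ 14.5485 / 1.40042 ≈ 10.3887 mm.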